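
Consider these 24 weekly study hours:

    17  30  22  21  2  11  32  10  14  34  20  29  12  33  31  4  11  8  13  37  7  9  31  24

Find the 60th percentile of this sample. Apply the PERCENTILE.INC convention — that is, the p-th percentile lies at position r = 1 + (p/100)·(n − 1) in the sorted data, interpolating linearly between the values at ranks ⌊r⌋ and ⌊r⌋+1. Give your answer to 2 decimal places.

Sorted: 2, 4, 7, 8, 9, 10, 11, 11, 12, 13, 14, 17, 20, 21, 22, 24, 29, 30, 31, 31, 32, 33, 34, 37.
n = 24.
r = 1 + (60/100)·(24 − 1) = 1 + 13.8 = 14.8.
Rank 14 is 21 and rank 15 is 22.
Interpolate: 21 + 0.8·(22 − 21) = 21 + 0.8·1 = 21.8.

21.80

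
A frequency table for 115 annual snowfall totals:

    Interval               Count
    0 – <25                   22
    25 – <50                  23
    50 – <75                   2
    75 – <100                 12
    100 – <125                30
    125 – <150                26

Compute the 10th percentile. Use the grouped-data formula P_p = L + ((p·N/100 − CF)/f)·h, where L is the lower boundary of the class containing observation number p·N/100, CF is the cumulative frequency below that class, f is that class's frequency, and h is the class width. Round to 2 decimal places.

13.07

N = 115; target position k = 10/100 · 115 = 11.5.
Cumulative frequencies: 22, 45, 47, 59, 89, 115.
Observation 11.5 falls in the class 0 – <25.
L = 0, CF = 0, f = 22, h = 25.
P10 = 0 + ((11.5 − 0)/22)·25 = 0 + 13.0682 = 13.0682.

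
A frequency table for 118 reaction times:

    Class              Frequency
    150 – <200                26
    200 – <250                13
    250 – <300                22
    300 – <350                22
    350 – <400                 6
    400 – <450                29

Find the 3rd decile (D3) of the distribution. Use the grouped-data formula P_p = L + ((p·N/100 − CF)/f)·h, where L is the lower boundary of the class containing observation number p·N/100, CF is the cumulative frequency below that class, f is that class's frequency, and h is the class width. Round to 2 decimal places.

236.15

N = 118; target position k = 30/100 · 118 = 35.4.
Cumulative frequencies: 26, 39, 61, 83, 89, 118.
Observation 35.4 falls in the class 200 – <250.
L = 200, CF = 26, f = 13, h = 50.
P30 = 200 + ((35.4 − 26)/13)·50 = 200 + 36.1538 = 236.154.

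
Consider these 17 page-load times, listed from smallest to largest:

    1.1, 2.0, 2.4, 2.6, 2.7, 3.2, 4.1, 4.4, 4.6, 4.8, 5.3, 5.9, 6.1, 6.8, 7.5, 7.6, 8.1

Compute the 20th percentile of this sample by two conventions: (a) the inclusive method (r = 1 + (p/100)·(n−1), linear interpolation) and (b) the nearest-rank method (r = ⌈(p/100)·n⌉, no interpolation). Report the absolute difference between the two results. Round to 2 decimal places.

0.02

n = 17.
(a) r = 4.2; between ranks 4 (2.6) and 5 (2.7): 2.62.
(b) the nearest-rank method: rank 4 → 2.6.
|2.62 − 2.6| = 0.02.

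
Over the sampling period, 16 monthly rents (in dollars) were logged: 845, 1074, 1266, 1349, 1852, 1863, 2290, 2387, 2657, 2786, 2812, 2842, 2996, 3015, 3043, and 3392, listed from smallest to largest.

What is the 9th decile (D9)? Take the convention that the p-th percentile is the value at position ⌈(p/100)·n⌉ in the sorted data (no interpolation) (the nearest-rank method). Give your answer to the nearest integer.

3043

n = 16.
Position = ⌈90/100 · 16⌉ = ⌈14.4⌉ = 15.
The value at rank 15 is 3043.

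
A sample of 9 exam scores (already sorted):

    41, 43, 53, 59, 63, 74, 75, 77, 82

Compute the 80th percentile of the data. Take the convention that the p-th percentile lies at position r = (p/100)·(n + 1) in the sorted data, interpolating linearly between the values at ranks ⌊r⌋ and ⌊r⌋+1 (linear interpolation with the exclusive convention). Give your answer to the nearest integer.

n = 9.
r = (80/100)·(9 + 1) = 8.
r is an integer, so P80 is the value at rank 8: 77.

77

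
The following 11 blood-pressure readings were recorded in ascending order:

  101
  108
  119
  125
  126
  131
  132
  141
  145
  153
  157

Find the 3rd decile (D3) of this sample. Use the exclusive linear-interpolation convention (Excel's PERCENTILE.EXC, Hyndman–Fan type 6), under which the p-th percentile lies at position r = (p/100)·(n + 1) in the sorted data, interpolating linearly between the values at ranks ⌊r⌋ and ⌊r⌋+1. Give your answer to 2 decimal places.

n = 11.
r = (30/100)·(11 + 1) = 3.6.
Rank 3 is 119 and rank 4 is 125.
Interpolate: 119 + 0.6·(125 − 119) = 119 + 0.6·6 = 122.6.

122.60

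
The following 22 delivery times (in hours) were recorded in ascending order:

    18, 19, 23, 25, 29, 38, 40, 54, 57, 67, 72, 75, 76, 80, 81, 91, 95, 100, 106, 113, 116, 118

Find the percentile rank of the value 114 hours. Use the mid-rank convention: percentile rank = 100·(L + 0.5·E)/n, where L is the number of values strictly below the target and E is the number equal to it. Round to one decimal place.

90.9

Count below 114: L = 20; count equal: E = 0; n = 22.
Percentile rank = 100·(20 + 0.5·0)/22 = 100·20/22 = 90.91.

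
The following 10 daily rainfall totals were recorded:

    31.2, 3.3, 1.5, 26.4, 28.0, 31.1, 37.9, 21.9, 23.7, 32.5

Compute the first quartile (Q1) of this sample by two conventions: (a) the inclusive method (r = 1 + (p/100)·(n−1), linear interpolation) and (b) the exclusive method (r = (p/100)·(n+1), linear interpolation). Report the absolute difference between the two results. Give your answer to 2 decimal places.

Sorted: 1.5, 3.3, 21.9, 23.7, 26.4, 28.0, 31.1, 31.2, 32.5, 37.9.
n = 10.
(a) r = 3.25; between ranks 3 (21.9) and 4 (23.7): 22.35.
(b) r = 2.75; between ranks 2 (3.3) and 3 (21.9): 17.25.
|22.35 − 17.25| = 5.1.

5.10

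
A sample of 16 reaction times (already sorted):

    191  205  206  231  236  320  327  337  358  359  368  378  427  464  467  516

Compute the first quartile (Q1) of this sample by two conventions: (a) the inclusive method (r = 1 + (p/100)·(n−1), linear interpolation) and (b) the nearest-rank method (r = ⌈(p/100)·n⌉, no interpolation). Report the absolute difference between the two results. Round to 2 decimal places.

n = 16.
(a) r = 4.75; between ranks 4 (231) and 5 (236): 234.75.
(b) the nearest-rank method: rank 4 → 231.
|234.75 − 231| = 3.75.

3.75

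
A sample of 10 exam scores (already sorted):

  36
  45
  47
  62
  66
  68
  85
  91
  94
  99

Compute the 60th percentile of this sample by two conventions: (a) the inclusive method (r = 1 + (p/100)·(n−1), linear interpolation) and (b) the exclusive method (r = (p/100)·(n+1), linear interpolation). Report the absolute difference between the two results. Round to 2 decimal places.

n = 10.
(a) r = 6.4; between ranks 6 (68) and 7 (85): 74.8.
(b) r = 6.6; between ranks 6 (68) and 7 (85): 78.2.
|74.8 − 78.2| = 3.4.

3.40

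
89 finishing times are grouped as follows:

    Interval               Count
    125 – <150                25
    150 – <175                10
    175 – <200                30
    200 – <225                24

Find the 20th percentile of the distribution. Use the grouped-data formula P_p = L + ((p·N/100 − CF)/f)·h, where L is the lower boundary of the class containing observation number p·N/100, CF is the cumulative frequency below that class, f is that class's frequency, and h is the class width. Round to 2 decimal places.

142.80

N = 89; target position k = 20/100 · 89 = 17.8.
Cumulative frequencies: 25, 35, 65, 89.
Observation 17.8 falls in the class 125 – <150.
L = 125, CF = 0, f = 25, h = 25.
P20 = 125 + ((17.8 − 0)/25)·25 = 125 + 17.8 = 142.8.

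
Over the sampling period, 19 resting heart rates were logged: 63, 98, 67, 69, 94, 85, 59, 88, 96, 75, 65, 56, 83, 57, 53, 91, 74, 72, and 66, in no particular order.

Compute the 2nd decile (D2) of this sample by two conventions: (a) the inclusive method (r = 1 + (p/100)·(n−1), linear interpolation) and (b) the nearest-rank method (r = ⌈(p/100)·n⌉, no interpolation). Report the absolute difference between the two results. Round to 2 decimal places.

2.40

Sorted: 53, 56, 57, 59, 63, 65, 66, 67, 69, 72, 74, 75, 83, 85, 88, 91, 94, 96, 98.
n = 19.
(a) r = 4.6; between ranks 4 (59) and 5 (63): 61.4.
(b) the nearest-rank method: rank 4 → 59.
|61.4 − 59| = 2.4.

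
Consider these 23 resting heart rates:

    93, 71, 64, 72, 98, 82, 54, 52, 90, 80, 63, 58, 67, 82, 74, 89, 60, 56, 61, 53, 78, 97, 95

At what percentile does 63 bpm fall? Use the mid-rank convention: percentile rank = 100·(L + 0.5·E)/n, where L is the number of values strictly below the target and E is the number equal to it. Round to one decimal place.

32.6

Sorted: 52, 53, 54, 56, 58, 60, 61, 63, 64, 67, 71, 72, 74, 78, 80, 82, 82, 89, 90, 93, 95, 97, 98.
Count below 63: L = 7; count equal: E = 1; n = 23.
Percentile rank = 100·(7 + 0.5·1)/23 = 100·7.5/23 = 32.61.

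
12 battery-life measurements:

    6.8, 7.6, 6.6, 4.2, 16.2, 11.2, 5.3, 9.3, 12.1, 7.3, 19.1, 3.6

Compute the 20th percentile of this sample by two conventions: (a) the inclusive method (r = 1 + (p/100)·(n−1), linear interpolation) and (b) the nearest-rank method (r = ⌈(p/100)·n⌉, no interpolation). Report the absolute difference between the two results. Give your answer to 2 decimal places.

Sorted: 3.6, 4.2, 5.3, 6.6, 6.8, 7.3, 7.6, 9.3, 11.2, 12.1, 16.2, 19.1.
n = 12.
(a) r = 3.2; between ranks 3 (5.3) and 4 (6.6): 5.56.
(b) the nearest-rank method: rank 3 → 5.3.
|5.56 − 5.3| = 0.26.

0.26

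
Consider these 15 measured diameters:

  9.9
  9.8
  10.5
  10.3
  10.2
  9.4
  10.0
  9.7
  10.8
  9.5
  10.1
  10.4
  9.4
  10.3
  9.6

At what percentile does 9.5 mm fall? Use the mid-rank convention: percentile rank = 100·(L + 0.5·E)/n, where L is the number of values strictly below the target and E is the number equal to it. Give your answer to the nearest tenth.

16.7

Sorted: 9.4, 9.4, 9.5, 9.6, 9.7, 9.8, 9.9, 10.0, 10.1, 10.2, 10.3, 10.3, 10.4, 10.5, 10.8.
Count below 9.5: L = 2; count equal: E = 1; n = 15.
Percentile rank = 100·(2 + 0.5·1)/15 = 100·2.5/15 = 16.67.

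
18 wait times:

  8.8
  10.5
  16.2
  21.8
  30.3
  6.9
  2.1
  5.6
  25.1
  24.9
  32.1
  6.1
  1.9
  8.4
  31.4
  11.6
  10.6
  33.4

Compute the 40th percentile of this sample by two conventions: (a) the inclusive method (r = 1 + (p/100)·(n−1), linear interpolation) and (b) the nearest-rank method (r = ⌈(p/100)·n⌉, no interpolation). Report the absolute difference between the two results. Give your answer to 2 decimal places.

Sorted: 1.9, 2.1, 5.6, 6.1, 6.9, 8.4, 8.8, 10.5, 10.6, 11.6, 16.2, 21.8, 24.9, 25.1, 30.3, 31.4, 32.1, 33.4.
n = 18.
(a) r = 7.8; between ranks 7 (8.8) and 8 (10.5): 10.16.
(b) the nearest-rank method: rank 8 → 10.5.
|10.16 − 10.5| = 0.34.

0.34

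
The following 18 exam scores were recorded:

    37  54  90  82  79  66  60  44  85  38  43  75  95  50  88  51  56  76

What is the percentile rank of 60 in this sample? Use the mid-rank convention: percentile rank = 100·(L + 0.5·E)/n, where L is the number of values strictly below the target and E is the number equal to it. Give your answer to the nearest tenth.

47.2

Sorted: 37, 38, 43, 44, 50, 51, 54, 56, 60, 66, 75, 76, 79, 82, 85, 88, 90, 95.
Count below 60: L = 8; count equal: E = 1; n = 18.
Percentile rank = 100·(8 + 0.5·1)/18 = 100·8.5/18 = 47.22.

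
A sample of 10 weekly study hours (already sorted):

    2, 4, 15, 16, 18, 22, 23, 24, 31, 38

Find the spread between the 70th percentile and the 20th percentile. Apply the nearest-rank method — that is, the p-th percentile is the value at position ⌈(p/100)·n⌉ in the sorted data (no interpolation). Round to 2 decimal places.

19.00

n = 10.
P20: rank ⌈20/100·10⌉ = 2 → 4.
P70: rank ⌈70/100·10⌉ = 7 → 23.
Difference: 23 − 4 = 19.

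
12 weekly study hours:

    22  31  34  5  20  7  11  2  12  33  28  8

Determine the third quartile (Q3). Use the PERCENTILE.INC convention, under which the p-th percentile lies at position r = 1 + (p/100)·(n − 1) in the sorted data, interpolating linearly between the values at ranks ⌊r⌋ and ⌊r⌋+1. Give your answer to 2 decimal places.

Sorted: 2, 5, 7, 8, 11, 12, 20, 22, 28, 31, 33, 34.
n = 12.
r = 1 + (75/100)·(12 − 1) = 1 + 8.25 = 9.25.
Rank 9 is 28 and rank 10 is 31.
Interpolate: 28 + 0.25·(31 − 28) = 28 + 0.25·3 = 28.75.

28.75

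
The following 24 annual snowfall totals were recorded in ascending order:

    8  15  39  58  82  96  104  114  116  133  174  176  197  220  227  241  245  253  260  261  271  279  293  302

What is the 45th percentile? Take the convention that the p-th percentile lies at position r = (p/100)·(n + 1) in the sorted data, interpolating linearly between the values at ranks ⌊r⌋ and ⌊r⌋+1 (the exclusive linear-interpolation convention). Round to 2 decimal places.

174.50

n = 24.
r = (45/100)·(24 + 1) = 11.25.
Rank 11 is 174 and rank 12 is 176.
Interpolate: 174 + 0.25·(176 − 174) = 174 + 0.25·2 = 174.5.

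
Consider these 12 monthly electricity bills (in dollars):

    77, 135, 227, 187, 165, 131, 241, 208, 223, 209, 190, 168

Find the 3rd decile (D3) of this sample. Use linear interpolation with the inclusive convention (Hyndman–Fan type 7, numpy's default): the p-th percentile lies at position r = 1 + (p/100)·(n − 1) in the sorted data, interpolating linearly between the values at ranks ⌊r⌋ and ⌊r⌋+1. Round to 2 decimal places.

165.90

Sorted: 77, 131, 135, 165, 168, 187, 190, 208, 209, 223, 227, 241.
n = 12.
r = 1 + (30/100)·(12 − 1) = 1 + 3.3 = 4.3.
Rank 4 is 165 and rank 5 is 168.
Interpolate: 165 + 0.3·(168 − 165) = 165 + 0.3·3 = 165.9.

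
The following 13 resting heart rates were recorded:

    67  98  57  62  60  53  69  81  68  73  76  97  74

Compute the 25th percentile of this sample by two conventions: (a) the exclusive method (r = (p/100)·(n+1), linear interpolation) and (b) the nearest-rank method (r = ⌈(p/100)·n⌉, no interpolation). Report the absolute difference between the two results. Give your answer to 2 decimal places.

Sorted: 53, 57, 60, 62, 67, 68, 69, 73, 74, 76, 81, 97, 98.
n = 13.
(a) r = 3.5; between ranks 3 (60) and 4 (62): 61.
(b) the nearest-rank method: rank 4 → 62.
|61 − 62| = 1.

1.00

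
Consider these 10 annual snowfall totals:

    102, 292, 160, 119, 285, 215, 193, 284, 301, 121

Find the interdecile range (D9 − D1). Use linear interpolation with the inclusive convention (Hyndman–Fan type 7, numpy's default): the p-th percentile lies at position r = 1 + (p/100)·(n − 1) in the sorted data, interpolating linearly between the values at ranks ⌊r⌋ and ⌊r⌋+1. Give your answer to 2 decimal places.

175.60

Sorted: 102, 119, 121, 160, 193, 215, 284, 285, 292, 301.
n = 10.
P10: r = 1.9; ranks 1–2 are 102, 119; interpolating gives 117.3.
P90: r = 9.1; ranks 9–10 are 292, 301; interpolating gives 292.9.
Difference: 292.9 − 117.3 = 175.6.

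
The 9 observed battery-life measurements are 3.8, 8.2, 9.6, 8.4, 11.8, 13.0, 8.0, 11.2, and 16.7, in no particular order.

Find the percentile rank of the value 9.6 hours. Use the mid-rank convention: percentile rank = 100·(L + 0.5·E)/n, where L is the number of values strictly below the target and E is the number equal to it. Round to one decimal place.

Sorted: 3.8, 8.0, 8.2, 8.4, 9.6, 11.2, 11.8, 13.0, 16.7.
Count below 9.6: L = 4; count equal: E = 1; n = 9.
Percentile rank = 100·(4 + 0.5·1)/9 = 100·4.5/9 = 50.

50.0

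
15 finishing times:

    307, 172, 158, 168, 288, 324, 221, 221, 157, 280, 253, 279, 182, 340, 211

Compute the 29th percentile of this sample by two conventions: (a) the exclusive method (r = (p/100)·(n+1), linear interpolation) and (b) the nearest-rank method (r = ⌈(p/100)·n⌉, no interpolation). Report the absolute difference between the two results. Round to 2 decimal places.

Sorted: 157, 158, 168, 172, 182, 211, 221, 221, 253, 279, 280, 288, 307, 324, 340.
n = 15.
(a) r = 4.64; between ranks 4 (172) and 5 (182): 178.4.
(b) the nearest-rank method: rank 5 → 182.
|178.4 − 182| = 3.6.

3.60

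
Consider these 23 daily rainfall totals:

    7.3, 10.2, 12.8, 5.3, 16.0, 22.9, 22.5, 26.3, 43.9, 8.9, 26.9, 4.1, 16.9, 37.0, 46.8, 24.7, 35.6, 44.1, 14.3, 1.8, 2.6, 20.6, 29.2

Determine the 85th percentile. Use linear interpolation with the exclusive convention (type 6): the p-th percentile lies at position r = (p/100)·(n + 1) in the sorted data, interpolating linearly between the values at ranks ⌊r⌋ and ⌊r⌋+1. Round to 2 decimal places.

Sorted: 1.8, 2.6, 4.1, 5.3, 7.3, 8.9, 10.2, 12.8, 14.3, 16.0, 16.9, 20.6, 22.5, 22.9, 24.7, 26.3, 26.9, 29.2, 35.6, 37.0, 43.9, 44.1, 46.8.
n = 23.
r = (85/100)·(23 + 1) = 20.4.
Rank 20 is 37.0 and rank 21 is 43.9.
Interpolate: 37.0 + 0.4·(43.9 − 37.0) = 37.0 + 0.4·6.9 = 39.76.

39.76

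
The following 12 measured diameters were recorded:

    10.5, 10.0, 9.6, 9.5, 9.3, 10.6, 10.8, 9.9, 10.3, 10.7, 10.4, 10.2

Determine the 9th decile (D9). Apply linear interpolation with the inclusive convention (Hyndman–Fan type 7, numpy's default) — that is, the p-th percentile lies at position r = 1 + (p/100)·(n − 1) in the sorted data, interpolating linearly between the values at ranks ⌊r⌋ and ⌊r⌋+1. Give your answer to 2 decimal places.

Sorted: 9.3, 9.5, 9.6, 9.9, 10.0, 10.2, 10.3, 10.4, 10.5, 10.6, 10.7, 10.8.
n = 12.
r = 1 + (90/100)·(12 − 1) = 1 + 9.9 = 10.9.
Rank 10 is 10.6 and rank 11 is 10.7.
Interpolate: 10.6 + 0.9·(10.7 − 10.6) = 10.6 + 0.9·0.1 = 10.69.

10.69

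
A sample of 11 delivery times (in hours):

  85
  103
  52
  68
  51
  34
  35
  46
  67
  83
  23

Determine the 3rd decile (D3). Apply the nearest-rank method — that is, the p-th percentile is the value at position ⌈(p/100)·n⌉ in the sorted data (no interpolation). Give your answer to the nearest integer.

46

Sorted: 23, 34, 35, 46, 51, 52, 67, 68, 83, 85, 103.
n = 11.
Position = ⌈30/100 · 11⌉ = ⌈3.3⌉ = 4.
The value at rank 4 is 46.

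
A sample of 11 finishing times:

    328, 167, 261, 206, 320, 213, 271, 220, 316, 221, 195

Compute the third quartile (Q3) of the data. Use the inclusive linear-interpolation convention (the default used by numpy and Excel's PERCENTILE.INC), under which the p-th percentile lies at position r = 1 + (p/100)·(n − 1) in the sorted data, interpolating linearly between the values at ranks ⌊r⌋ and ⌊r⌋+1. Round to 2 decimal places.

293.50

Sorted: 167, 195, 206, 213, 220, 221, 261, 271, 316, 320, 328.
n = 11.
r = 1 + (75/100)·(11 − 1) = 1 + 7.5 = 8.5.
Rank 8 is 271 and rank 9 is 316.
Interpolate: 271 + 0.5·(316 − 271) = 271 + 0.5·45 = 293.5.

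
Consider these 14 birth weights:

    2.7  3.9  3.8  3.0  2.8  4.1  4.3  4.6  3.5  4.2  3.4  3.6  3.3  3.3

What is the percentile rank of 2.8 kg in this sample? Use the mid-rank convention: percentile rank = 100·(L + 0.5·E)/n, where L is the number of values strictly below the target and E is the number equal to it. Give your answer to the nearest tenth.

Sorted: 2.7, 2.8, 3.0, 3.3, 3.3, 3.4, 3.5, 3.6, 3.8, 3.9, 4.1, 4.2, 4.3, 4.6.
Count below 2.8: L = 1; count equal: E = 1; n = 14.
Percentile rank = 100·(1 + 0.5·1)/14 = 100·1.5/14 = 10.71.

10.7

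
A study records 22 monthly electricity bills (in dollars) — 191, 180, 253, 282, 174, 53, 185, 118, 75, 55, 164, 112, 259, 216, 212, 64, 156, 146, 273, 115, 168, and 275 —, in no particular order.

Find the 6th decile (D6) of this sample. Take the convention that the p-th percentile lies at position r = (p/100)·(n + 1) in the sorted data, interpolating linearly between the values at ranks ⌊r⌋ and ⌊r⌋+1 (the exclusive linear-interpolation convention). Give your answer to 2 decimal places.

Sorted: 53, 55, 64, 75, 112, 115, 118, 146, 156, 164, 168, 174, 180, 185, 191, 212, 216, 253, 259, 273, 275, 282.
n = 22.
r = (60/100)·(22 + 1) = 13.8.
Rank 13 is 180 and rank 14 is 185.
Interpolate: 180 + 0.8·(185 − 180) = 180 + 0.8·5 = 184.

184.00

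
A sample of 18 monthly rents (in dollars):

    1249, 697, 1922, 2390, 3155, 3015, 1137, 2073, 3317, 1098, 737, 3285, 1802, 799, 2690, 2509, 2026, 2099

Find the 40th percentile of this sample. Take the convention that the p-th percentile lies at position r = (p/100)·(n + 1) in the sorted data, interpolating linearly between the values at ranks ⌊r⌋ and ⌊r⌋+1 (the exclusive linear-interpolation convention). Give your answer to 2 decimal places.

1874.00

Sorted: 697, 737, 799, 1098, 1137, 1249, 1802, 1922, 2026, 2073, 2099, 2390, 2509, 2690, 3015, 3155, 3285, 3317.
n = 18.
r = (40/100)·(18 + 1) = 7.6.
Rank 7 is 1802 and rank 8 is 1922.
Interpolate: 1802 + 0.6·(1922 − 1802) = 1802 + 0.6·120 = 1874.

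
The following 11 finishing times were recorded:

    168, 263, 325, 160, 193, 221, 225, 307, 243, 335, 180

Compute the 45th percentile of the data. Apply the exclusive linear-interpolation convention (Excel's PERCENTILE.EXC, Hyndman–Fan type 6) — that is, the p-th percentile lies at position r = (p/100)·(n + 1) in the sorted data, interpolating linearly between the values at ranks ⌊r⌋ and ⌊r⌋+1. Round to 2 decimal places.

222.60

Sorted: 160, 168, 180, 193, 221, 225, 243, 263, 307, 325, 335.
n = 11.
r = (45/100)·(11 + 1) = 5.4.
Rank 5 is 221 and rank 6 is 225.
Interpolate: 221 + 0.4·(225 − 221) = 221 + 0.4·4 = 222.6.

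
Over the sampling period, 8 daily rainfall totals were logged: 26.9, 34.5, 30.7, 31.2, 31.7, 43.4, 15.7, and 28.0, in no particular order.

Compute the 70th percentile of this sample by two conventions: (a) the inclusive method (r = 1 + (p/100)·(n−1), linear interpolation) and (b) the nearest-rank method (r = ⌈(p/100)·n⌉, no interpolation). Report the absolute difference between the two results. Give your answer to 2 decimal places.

Sorted: 15.7, 26.9, 28.0, 30.7, 31.2, 31.7, 34.5, 43.4.
n = 8.
(a) r = 5.9; between ranks 5 (31.2) and 6 (31.7): 31.65.
(b) the nearest-rank method: rank 6 → 31.7.
|31.65 − 31.7| = 0.05.

0.05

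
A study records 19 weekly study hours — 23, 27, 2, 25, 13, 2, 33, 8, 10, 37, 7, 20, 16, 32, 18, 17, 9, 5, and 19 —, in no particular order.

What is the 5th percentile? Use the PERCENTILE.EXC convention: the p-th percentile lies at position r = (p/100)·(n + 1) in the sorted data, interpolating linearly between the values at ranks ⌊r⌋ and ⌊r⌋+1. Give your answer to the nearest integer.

2

Sorted: 2, 2, 5, 7, 8, 9, 10, 13, 16, 17, 18, 19, 20, 23, 25, 27, 32, 33, 37.
n = 19.
r = (5/100)·(19 + 1) = 1.
r is an integer, so P5 is the value at rank 1: 2.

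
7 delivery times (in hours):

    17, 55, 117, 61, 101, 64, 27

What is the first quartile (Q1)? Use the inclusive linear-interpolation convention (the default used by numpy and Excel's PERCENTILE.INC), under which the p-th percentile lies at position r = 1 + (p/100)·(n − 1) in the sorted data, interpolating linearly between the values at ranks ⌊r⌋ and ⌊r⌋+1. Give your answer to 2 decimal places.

41.00

Sorted: 17, 27, 55, 61, 64, 101, 117.
n = 7.
r = 1 + (25/100)·(7 − 1) = 1 + 1.5 = 2.5.
Rank 2 is 27 and rank 3 is 55.
Interpolate: 27 + 0.5·(55 − 27) = 27 + 0.5·28 = 41.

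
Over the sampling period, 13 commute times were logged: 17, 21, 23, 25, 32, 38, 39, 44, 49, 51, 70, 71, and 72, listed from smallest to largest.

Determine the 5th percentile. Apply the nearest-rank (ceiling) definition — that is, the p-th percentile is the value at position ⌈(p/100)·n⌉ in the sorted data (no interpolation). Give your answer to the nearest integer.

17

n = 13.
Position = ⌈5/100 · 13⌉ = ⌈0.65⌉ = 1.
The value at rank 1 is 17.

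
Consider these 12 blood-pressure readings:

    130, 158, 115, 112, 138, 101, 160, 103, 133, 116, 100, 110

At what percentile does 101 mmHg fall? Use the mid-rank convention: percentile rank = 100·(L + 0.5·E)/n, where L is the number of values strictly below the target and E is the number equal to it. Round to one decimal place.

Sorted: 100, 101, 103, 110, 112, 115, 116, 130, 133, 138, 158, 160.
Count below 101: L = 1; count equal: E = 1; n = 12.
Percentile rank = 100·(1 + 0.5·1)/12 = 100·1.5/12 = 12.5.

12.5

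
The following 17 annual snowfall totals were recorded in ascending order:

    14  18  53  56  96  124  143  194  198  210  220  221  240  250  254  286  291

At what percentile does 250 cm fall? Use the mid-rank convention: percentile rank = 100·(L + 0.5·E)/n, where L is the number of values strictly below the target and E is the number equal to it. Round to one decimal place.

Count below 250: L = 13; count equal: E = 1; n = 17.
Percentile rank = 100·(13 + 0.5·1)/17 = 100·13.5/17 = 79.41.

79.4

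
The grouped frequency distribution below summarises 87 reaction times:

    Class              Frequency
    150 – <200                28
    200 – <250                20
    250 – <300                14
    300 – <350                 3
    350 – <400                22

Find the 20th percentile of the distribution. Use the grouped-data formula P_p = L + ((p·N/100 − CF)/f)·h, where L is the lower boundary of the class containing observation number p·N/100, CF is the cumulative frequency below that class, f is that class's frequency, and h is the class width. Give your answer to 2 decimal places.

N = 87; target position k = 20/100 · 87 = 17.4.
Cumulative frequencies: 28, 48, 62, 65, 87.
Observation 17.4 falls in the class 150 – <200.
L = 150, CF = 0, f = 28, h = 50.
P20 = 150 + ((17.4 − 0)/28)·50 = 150 + 31.0714 = 181.071.

181.07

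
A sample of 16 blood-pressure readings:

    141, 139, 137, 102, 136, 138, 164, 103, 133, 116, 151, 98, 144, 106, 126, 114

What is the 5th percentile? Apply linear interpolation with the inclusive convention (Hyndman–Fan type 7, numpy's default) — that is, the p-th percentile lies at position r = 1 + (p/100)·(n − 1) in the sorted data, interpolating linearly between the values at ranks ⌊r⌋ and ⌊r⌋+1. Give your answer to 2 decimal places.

101.00

Sorted: 98, 102, 103, 106, 114, 116, 126, 133, 136, 137, 138, 139, 141, 144, 151, 164.
n = 16.
r = 1 + (5/100)·(16 − 1) = 1 + 0.75 = 1.75.
Rank 1 is 98 and rank 2 is 102.
Interpolate: 98 + 0.75·(102 − 98) = 98 + 0.75·4 = 101.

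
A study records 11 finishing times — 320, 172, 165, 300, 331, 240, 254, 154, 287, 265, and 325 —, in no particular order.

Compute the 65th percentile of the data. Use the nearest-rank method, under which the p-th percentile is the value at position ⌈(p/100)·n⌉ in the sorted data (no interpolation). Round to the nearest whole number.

300

Sorted: 154, 165, 172, 240, 254, 265, 287, 300, 320, 325, 331.
n = 11.
Position = ⌈65/100 · 11⌉ = ⌈7.15⌉ = 8.
The value at rank 8 is 300.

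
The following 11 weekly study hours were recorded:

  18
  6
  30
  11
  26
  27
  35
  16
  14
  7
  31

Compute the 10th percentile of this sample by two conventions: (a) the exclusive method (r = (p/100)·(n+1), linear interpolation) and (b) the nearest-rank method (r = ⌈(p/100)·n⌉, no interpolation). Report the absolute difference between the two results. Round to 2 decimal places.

0.80

Sorted: 6, 7, 11, 14, 16, 18, 26, 27, 30, 31, 35.
n = 11.
(a) r = 1.2; between ranks 1 (6) and 2 (7): 6.2.
(b) the nearest-rank method: rank 2 → 7.
|6.2 − 7| = 0.8.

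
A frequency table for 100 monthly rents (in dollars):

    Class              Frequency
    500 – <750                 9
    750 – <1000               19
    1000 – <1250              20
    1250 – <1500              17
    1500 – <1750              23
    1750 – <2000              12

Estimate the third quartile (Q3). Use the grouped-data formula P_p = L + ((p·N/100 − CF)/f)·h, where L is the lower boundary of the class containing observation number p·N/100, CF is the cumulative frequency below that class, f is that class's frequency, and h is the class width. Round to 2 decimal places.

1608.70

N = 100; target position k = 75/100 · 100 = 75.
Cumulative frequencies: 9, 28, 48, 65, 88, 100.
Observation 75 falls in the class 1500 – <1750.
L = 1500, CF = 65, f = 23, h = 250.
P75 = 1500 + ((75 − 65)/23)·250 = 1500 + 108.696 = 1608.7.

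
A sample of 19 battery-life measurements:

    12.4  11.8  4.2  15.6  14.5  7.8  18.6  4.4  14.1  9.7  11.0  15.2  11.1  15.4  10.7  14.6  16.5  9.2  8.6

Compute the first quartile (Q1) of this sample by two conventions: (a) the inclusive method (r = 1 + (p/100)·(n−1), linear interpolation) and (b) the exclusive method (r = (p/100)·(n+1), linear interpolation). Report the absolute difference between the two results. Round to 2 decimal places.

0.25

Sorted: 4.2, 4.4, 7.8, 8.6, 9.2, 9.7, 10.7, 11.0, 11.1, 11.8, 12.4, 14.1, 14.5, 14.6, 15.2, 15.4, 15.6, 16.5, 18.6.
n = 19.
(a) r = 5.5; between ranks 5 (9.2) and 6 (9.7): 9.45.
(b) r = 5 → value at rank 5 = 9.2.
|9.45 − 9.2| = 0.25.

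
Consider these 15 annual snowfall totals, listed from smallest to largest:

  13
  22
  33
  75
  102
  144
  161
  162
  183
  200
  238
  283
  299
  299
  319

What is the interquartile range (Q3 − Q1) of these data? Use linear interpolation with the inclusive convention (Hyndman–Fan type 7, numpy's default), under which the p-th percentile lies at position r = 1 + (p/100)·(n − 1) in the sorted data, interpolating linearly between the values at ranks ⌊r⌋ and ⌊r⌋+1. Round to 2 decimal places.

n = 15.
P25: r = 4.5; ranks 4–5 are 75, 102; interpolating gives 88.5.
P75: r = 11.5; ranks 11–12 are 238, 283; interpolating gives 260.5.
Difference: 260.5 − 88.5 = 172.

172.00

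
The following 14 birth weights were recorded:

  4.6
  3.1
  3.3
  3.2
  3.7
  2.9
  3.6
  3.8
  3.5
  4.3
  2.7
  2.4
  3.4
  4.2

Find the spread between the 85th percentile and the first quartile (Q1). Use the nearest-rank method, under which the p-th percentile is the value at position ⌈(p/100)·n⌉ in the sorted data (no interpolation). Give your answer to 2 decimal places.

1.10

Sorted: 2.4, 2.7, 2.9, 3.1, 3.2, 3.3, 3.4, 3.5, 3.6, 3.7, 3.8, 4.2, 4.3, 4.6.
n = 14.
P25: rank ⌈25/100·14⌉ = 4 → 3.1.
P85: rank ⌈85/100·14⌉ = 12 → 4.2.
Difference: 4.2 − 3.1 = 1.1.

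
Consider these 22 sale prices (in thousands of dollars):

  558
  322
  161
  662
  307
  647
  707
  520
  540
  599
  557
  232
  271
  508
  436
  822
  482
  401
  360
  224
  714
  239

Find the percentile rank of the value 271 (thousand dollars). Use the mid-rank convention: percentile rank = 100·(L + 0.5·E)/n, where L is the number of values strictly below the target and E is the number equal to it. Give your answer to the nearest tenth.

20.5

Sorted: 161, 224, 232, 239, 271, 307, 322, 360, 401, 436, 482, 508, 520, 540, 557, 558, 599, 647, 662, 707, 714, 822.
Count below 271: L = 4; count equal: E = 1; n = 22.
Percentile rank = 100·(4 + 0.5·1)/22 = 100·4.5/22 = 20.45.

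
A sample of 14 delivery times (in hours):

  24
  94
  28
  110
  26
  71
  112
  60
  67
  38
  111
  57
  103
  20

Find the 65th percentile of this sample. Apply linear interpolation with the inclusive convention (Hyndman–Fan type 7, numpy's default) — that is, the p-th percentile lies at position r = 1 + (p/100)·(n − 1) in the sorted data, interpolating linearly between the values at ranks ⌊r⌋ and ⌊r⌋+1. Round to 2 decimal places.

81.35

Sorted: 20, 24, 26, 28, 38, 57, 60, 67, 71, 94, 103, 110, 111, 112.
n = 14.
r = 1 + (65/100)·(14 − 1) = 1 + 8.45 = 9.45.
Rank 9 is 71 and rank 10 is 94.
Interpolate: 71 + 0.45·(94 − 71) = 71 + 0.45·23 = 81.35.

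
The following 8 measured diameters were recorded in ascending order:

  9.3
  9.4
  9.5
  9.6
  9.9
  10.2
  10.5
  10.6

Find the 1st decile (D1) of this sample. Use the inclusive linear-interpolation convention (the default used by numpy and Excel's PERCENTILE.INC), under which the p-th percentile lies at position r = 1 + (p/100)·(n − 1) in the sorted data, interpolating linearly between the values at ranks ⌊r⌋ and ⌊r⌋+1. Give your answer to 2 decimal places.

n = 8.
r = 1 + (10/100)·(8 − 1) = 1 + 0.7 = 1.7.
Rank 1 is 9.3 and rank 2 is 9.4.
Interpolate: 9.3 + 0.7·(9.4 − 9.3) = 9.3 + 0.7·0.1 = 9.37.

9.37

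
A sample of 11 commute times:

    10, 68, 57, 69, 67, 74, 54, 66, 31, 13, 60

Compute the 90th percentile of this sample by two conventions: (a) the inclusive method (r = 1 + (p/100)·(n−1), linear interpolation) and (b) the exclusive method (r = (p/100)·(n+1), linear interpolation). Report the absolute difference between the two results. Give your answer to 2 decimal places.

4.00

Sorted: 10, 13, 31, 54, 57, 60, 66, 67, 68, 69, 74.
n = 11.
(a) r = 10 → value at rank 10 = 69.
(b) r = 10.8; between ranks 10 (69) and 11 (74): 73.
|69 − 73| = 4.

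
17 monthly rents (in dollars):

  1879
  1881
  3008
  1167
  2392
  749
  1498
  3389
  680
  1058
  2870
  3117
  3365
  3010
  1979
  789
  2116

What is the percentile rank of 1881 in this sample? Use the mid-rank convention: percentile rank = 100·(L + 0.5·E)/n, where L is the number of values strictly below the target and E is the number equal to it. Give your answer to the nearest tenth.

Sorted: 680, 749, 789, 1058, 1167, 1498, 1879, 1881, 1979, 2116, 2392, 2870, 3008, 3010, 3117, 3365, 3389.
Count below 1881: L = 7; count equal: E = 1; n = 17.
Percentile rank = 100·(7 + 0.5·1)/17 = 100·7.5/17 = 44.12.

44.1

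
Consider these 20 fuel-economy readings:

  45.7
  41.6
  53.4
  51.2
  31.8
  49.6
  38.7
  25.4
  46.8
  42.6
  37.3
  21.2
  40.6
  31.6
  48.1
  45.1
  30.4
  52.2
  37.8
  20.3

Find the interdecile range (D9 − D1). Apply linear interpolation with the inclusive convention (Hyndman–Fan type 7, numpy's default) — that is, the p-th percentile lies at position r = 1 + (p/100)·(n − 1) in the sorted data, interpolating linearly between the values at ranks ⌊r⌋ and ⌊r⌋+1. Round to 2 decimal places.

Sorted: 20.3, 21.2, 25.4, 30.4, 31.6, 31.8, 37.3, 37.8, 38.7, 40.6, 41.6, 42.6, 45.1, 45.7, 46.8, 48.1, 49.6, 51.2, 52.2, 53.4.
n = 20.
P10: r = 2.9; ranks 2–3 are 21.2, 25.4; interpolating gives 24.98.
P90: r = 18.1; ranks 18–19 are 51.2, 52.2; interpolating gives 51.3.
Difference: 51.3 − 24.98 = 26.32.

26.32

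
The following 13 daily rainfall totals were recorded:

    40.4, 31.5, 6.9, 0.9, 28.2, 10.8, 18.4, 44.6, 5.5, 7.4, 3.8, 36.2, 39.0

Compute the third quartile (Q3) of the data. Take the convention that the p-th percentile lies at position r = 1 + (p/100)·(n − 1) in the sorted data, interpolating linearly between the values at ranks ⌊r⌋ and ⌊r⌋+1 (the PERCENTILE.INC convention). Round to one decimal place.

36.2

Sorted: 0.9, 3.8, 5.5, 6.9, 7.4, 10.8, 18.4, 28.2, 31.5, 36.2, 39.0, 40.4, 44.6.
n = 13.
r = 1 + (75/100)·(13 − 1) = 1 + 9 = 10.
r is an integer, so P75 is the value at rank 10: 36.2.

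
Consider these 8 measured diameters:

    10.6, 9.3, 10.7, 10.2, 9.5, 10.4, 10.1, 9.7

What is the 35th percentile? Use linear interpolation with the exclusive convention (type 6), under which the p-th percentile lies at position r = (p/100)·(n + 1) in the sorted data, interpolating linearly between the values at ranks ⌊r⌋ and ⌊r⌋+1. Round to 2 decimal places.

9.76

Sorted: 9.3, 9.5, 9.7, 10.1, 10.2, 10.4, 10.6, 10.7.
n = 8.
r = (35/100)·(8 + 1) = 3.15.
Rank 3 is 9.7 and rank 4 is 10.1.
Interpolate: 9.7 + 0.15·(10.1 − 9.7) = 9.7 + 0.15·0.4 = 9.76.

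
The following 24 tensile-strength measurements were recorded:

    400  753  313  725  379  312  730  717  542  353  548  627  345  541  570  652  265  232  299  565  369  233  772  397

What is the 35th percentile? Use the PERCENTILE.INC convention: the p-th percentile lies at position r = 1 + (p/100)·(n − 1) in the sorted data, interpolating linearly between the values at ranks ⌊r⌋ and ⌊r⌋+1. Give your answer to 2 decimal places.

369.50

Sorted: 232, 233, 265, 299, 312, 313, 345, 353, 369, 379, 397, 400, 541, 542, 548, 565, 570, 627, 652, 717, 725, 730, 753, 772.
n = 24.
r = 1 + (35/100)·(24 − 1) = 1 + 8.05 = 9.05.
Rank 9 is 369 and rank 10 is 379.
Interpolate: 369 + 0.05·(379 − 369) = 369 + 0.05·10 = 369.5.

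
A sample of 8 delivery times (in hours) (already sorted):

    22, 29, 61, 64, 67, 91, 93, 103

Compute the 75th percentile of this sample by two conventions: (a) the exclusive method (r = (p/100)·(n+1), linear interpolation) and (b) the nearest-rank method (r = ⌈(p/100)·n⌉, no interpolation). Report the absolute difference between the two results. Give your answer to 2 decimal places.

n = 8.
(a) r = 6.75; between ranks 6 (91) and 7 (93): 92.5.
(b) the nearest-rank method: rank 6 → 91.
|92.5 − 91| = 1.5.

1.50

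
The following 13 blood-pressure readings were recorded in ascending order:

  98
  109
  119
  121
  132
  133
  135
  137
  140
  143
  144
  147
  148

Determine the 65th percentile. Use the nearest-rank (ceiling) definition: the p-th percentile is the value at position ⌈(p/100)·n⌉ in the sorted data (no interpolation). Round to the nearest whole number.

140

n = 13.
Position = ⌈65/100 · 13⌉ = ⌈8.45⌉ = 9.
The value at rank 9 is 140.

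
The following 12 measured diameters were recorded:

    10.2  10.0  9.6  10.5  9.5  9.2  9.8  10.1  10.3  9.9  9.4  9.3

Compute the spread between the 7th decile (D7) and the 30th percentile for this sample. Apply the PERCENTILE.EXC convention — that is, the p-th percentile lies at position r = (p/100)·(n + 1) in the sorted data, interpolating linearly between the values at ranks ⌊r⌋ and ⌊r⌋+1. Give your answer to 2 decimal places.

0.62

Sorted: 9.2, 9.3, 9.4, 9.5, 9.6, 9.8, 9.9, 10.0, 10.1, 10.2, 10.3, 10.5.
n = 12.
P30: r = 3.9; ranks 3–4 are 9.4, 9.5; interpolating gives 9.49.
P70: r = 9.1; ranks 9–10 are 10.1, 10.2; interpolating gives 10.11.
Difference: 10.11 − 9.49 = 0.62.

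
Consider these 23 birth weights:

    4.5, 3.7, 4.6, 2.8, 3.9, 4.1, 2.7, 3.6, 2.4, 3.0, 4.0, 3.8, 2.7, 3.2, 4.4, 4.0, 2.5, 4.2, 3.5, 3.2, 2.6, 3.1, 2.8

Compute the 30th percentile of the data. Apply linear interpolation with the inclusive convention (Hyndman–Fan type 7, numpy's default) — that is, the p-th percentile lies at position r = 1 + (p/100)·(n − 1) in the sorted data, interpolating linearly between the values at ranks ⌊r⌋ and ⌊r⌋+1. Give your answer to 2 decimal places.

2.92

Sorted: 2.4, 2.5, 2.6, 2.7, 2.7, 2.8, 2.8, 3.0, 3.1, 3.2, 3.2, 3.5, 3.6, 3.7, 3.8, 3.9, 4.0, 4.0, 4.1, 4.2, 4.4, 4.5, 4.6.
n = 23.
r = 1 + (30/100)·(23 − 1) = 1 + 6.6 = 7.6.
Rank 7 is 2.8 and rank 8 is 3.0.
Interpolate: 2.8 + 0.6·(3.0 − 2.8) = 2.8 + 0.6·0.2 = 2.92.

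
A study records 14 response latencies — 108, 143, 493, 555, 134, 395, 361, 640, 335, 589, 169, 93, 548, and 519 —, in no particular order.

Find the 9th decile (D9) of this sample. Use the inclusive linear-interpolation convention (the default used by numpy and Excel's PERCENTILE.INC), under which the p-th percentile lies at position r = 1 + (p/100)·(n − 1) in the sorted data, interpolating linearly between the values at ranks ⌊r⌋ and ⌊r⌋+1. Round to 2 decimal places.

Sorted: 93, 108, 134, 143, 169, 335, 361, 395, 493, 519, 548, 555, 589, 640.
n = 14.
r = 1 + (90/100)·(14 − 1) = 1 + 11.7 = 12.7.
Rank 12 is 555 and rank 13 is 589.
Interpolate: 555 + 0.7·(589 − 555) = 555 + 0.7·34 = 578.8.

578.80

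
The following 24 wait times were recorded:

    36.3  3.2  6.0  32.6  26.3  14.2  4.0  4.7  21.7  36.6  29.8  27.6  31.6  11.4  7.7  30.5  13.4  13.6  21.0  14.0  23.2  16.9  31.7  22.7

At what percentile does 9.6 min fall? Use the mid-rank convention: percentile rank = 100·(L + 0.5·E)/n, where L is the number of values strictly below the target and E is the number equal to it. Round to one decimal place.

Sorted: 3.2, 4.0, 4.7, 6.0, 7.7, 11.4, 13.4, 13.6, 14.0, 14.2, 16.9, 21.0, 21.7, 22.7, 23.2, 26.3, 27.6, 29.8, 30.5, 31.6, 31.7, 32.6, 36.3, 36.6.
Count below 9.6: L = 5; count equal: E = 0; n = 24.
Percentile rank = 100·(5 + 0.5·0)/24 = 100·5/24 = 20.83.

20.8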